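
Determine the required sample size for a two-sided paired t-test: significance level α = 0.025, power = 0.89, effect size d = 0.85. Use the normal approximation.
n = 17 pairs

Sample size formula (paired t-test, normal approximation):
n = ((z_{α/2} + z_β) / d)²

z_{α/2} = 2.241 (for α = 0.025, two-sided)
z_β = 1.227 (for power = 0.89)
d = 0.85

n = ((2.241 + 1.227) / 0.85)²
n = (4.080)²
n ≈ 16.65
Round up to the next whole number: n = 17 pairs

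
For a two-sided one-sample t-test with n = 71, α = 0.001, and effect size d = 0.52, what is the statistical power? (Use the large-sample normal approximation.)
Power ≈ 0.86

Power calculation (one-sample t-test, normal approximation):
z_β = d · √n - z_{α/2}
z_β = 0.52 · √71 - 3.291
z_β = 0.52 · 8.426 - 3.291
z_β = 1.091

Power = Φ(z_β) = Φ(1.091) ≈ 0.862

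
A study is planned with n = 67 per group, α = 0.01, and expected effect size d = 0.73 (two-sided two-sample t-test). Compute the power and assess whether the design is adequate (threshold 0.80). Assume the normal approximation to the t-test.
Power ≈ 0.95; the study is adequately powered (power ≥ 0.80)

Power calculation (two-sample t-test, normal approximation):
z_β = d · √(n/2) - z_{α/2}
z_β = 0.73 · √(67/2) - 2.576
z_β = 0.73 · 5.788 - 2.576
z_β = 1.649

Power = Φ(z_β) = Φ(1.649) ≈ 0.950

Effect size d = 0.73 is medium by Cohen's convention (0.2/0.5/0.8).

Threshold: power ≥ 0.80 is conventionally adequate.
Power ≈ 0.95 → the study is adequately powered (power ≥ 0.80).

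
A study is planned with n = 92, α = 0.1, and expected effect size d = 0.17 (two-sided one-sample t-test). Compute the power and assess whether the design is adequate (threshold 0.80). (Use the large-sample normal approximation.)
Power ≈ 0.49; the study is underpowered (power < 0.80)

Power calculation (one-sample t-test, normal approximation):
z_β = d · √n - z_{α/2}
z_β = 0.17 · √92 - 1.645
z_β = 0.17 · 9.592 - 1.645
z_β = -0.014

Power = Φ(z_β) = Φ(-0.014) ≈ 0.494

Effect size d = 0.17 is very small by Cohen's convention (0.2/0.5/0.8).

Threshold: power ≥ 0.80 is conventionally adequate.
Power ≈ 0.49 → the study is underpowered (power < 0.80).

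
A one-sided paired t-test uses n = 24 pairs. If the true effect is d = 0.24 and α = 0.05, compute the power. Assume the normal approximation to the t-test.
Power ≈ 0.32

Power calculation (paired t-test, normal approximation):
z_β = d · √n - z_α
z_β = 0.24 · √24 - 1.645
z_β = 0.24 · 4.899 - 1.645
z_β = -0.469

Power = Φ(z_β) = Φ(-0.469) ≈ 0.319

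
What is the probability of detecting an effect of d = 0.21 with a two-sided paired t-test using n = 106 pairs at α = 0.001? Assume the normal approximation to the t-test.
Power ≈ 0.13

Power calculation (paired t-test, normal approximation):
z_β = d · √n - z_{α/2}
z_β = 0.21 · √106 - 3.291
z_β = 0.21 · 10.296 - 3.291
z_β = -1.128

Power = Φ(z_β) = Φ(-1.128) ≈ 0.130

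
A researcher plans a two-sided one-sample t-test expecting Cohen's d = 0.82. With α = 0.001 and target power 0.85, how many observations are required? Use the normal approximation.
n = 28

Sample size formula (one-sample t-test, normal approximation):
n = ((z_{α/2} + z_β) / d)²

z_{α/2} = 3.291 (for α = 0.001, two-sided)
z_β = 1.036 (for power = 0.85)
d = 0.82

n = ((3.291 + 1.036) / 0.82)²
n = (5.277)²
n ≈ 27.85
Round up to the next whole number: n = 28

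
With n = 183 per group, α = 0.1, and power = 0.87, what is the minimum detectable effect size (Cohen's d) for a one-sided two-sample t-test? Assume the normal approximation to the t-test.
d ≈ 0.25

Minimum detectable effect (two-sample t-test, normal approximation):
d = (z_α + z_β) / √(n/2)
d = (1.282 + 1.126) / √(183/2)
d = 2.408 / 9.566
d ≈ 0.25

By Cohen's convention (0.2 small / 0.5 medium / 0.8 large): small effect.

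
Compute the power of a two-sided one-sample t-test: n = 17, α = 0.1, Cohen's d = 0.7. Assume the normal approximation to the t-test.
Power ≈ 0.89

Power calculation (one-sample t-test, normal approximation):
z_β = d · √n - z_{α/2}
z_β = 0.7 · √17 - 1.645
z_β = 0.7 · 4.123 - 1.645
z_β = 1.241

Power = Φ(z_β) = Φ(1.241) ≈ 0.893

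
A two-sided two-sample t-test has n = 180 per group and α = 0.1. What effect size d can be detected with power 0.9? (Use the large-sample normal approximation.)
d ≈ 0.31

Minimum detectable effect (two-sample t-test, normal approximation):
d = (z_{α/2} + z_β) / √(n/2)
d = (1.645 + 1.282) / √(180/2)
d = 2.926 / 9.487
d ≈ 0.31

By Cohen's convention (0.2 small / 0.5 medium / 0.8 large): small effect.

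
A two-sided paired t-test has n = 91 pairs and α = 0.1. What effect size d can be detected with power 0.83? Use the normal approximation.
d ≈ 0.27

Minimum detectable effect (paired t-test, normal approximation):
d = (z_{α/2} + z_β) / √n
d = (1.645 + 0.954) / √91
d = 2.599 / 9.539
d ≈ 0.27

By Cohen's convention (0.2 small / 0.5 medium / 0.8 large): small effect.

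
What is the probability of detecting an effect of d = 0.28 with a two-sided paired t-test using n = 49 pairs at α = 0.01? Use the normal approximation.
Power ≈ 0.27

Power calculation (paired t-test, normal approximation):
z_β = d · √n - z_{α/2}
z_β = 0.28 · √49 - 2.576
z_β = 0.28 · 7.000 - 2.576
z_β = -0.616

Power = Φ(z_β) = Φ(-0.616) ≈ 0.269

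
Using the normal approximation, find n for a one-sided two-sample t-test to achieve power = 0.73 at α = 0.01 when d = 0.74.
n = 32 per group

Sample size formula (two-sample t-test, normal approximation):
n = 2 · ((z_α + z_β) / d)²

z_α = 2.326 (for α = 0.01, one-sided)
z_β = 0.613 (for power = 0.73)
d = 0.74

n = 2 · ((2.326 + 0.613) / 0.74)²
n = 2 · (3.972)²
n ≈ 31.55
Round up to the next whole number: n = 32 per group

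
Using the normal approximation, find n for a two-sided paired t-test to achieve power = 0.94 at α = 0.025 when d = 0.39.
n = 95 pairs

Sample size formula (paired t-test, normal approximation):
n = ((z_{α/2} + z_β) / d)²

z_{α/2} = 2.241 (for α = 0.025, two-sided)
z_β = 1.555 (for power = 0.94)
d = 0.39

n = ((2.241 + 1.555) / 0.39)²
n = (9.733)²
n ≈ 94.73
Round up to the next whole number: n = 95 pairs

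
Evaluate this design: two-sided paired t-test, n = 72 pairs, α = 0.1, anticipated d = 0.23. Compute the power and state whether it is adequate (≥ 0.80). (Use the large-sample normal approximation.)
Power ≈ 0.62; the study is underpowered (power < 0.80)

Power calculation (paired t-test, normal approximation):
z_β = d · √n - z_{α/2}
z_β = 0.23 · √72 - 1.645
z_β = 0.23 · 8.485 - 1.645
z_β = 0.307

Power = Φ(z_β) = Φ(0.307) ≈ 0.620

Effect size d = 0.23 is small by Cohen's convention (0.2/0.5/0.8).

Threshold: power ≥ 0.80 is conventionally adequate.
Power ≈ 0.62 → the study is underpowered (power < 0.80).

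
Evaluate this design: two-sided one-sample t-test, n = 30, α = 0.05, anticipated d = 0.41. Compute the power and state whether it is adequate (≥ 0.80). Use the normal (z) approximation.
Power ≈ 0.61; the study is underpowered (power < 0.80)

Power calculation (one-sample t-test, normal approximation):
z_β = d · √n - z_{α/2}
z_β = 0.41 · √30 - 1.960
z_β = 0.41 · 5.477 - 1.960
z_β = 0.286

Power = Φ(z_β) = Φ(0.286) ≈ 0.612

Effect size d = 0.41 is small by Cohen's convention (0.2/0.5/0.8).

Threshold: power ≥ 0.80 is conventionally adequate.
Power ≈ 0.61 → the study is underpowered (power < 0.80).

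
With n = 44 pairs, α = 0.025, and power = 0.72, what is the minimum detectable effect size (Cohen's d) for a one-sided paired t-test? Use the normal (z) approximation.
d ≈ 0.38

Minimum detectable effect (paired t-test, normal approximation):
d = (z_α + z_β) / √n
d = (1.960 + 0.583) / √44
d = 2.543 / 6.633
d ≈ 0.38

By Cohen's convention (0.2 small / 0.5 medium / 0.8 large): small effect.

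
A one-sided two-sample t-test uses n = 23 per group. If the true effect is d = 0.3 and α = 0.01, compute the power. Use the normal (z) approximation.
Power ≈ 0.10

Power calculation (two-sample t-test, normal approximation):
z_β = d · √(n/2) - z_α
z_β = 0.3 · √(23/2) - 2.326
z_β = 0.3 · 3.391 - 2.326
z_β = -1.309

Power = Φ(z_β) = Φ(-1.309) ≈ 0.095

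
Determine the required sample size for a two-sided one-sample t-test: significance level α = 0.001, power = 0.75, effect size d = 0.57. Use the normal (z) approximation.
n = 49

Sample size formula (one-sample t-test, normal approximation):
n = ((z_{α/2} + z_β) / d)²

z_{α/2} = 3.291 (for α = 0.001, two-sided)
z_β = 0.674 (for power = 0.75)
d = 0.57

n = ((3.291 + 0.674) / 0.57)²
n = (6.956)²
n ≈ 48.39
Round up to the next whole number: n = 49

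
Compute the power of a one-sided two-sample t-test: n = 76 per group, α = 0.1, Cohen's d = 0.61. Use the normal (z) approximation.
Power ≈ 0.99

Power calculation (two-sample t-test, normal approximation):
z_β = d · √(n/2) - z_α
z_β = 0.61 · √(76/2) - 1.282
z_β = 0.61 · 6.164 - 1.282
z_β = 2.479

Power = Φ(z_β) = Φ(2.479) ≈ 0.993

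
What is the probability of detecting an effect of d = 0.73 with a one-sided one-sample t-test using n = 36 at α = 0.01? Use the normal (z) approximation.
Power ≈ 0.98

Power calculation (one-sample t-test, normal approximation):
z_β = d · √n - z_α
z_β = 0.73 · √36 - 2.326
z_β = 0.73 · 6.000 - 2.326
z_β = 2.054

Power = Φ(z_β) = Φ(2.054) ≈ 0.980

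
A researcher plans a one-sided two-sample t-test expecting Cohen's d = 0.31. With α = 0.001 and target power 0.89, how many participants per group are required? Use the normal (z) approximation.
n = 388 per group

Sample size formula (two-sample t-test, normal approximation):
n = 2 · ((z_α + z_β) / d)²

z_α = 3.090 (for α = 0.001, one-sided)
z_β = 1.227 (for power = 0.89)
d = 0.31

n = 2 · ((3.090 + 1.227) / 0.31)²
n = 2 · (13.926)²
n ≈ 387.87
Round up to the next whole number: n = 388 per group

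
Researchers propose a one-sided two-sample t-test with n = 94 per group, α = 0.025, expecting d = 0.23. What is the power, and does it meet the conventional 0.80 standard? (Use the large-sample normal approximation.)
Power ≈ 0.35; the study is underpowered (power < 0.80)

Power calculation (two-sample t-test, normal approximation):
z_β = d · √(n/2) - z_α
z_β = 0.23 · √(94/2) - 1.960
z_β = 0.23 · 6.856 - 1.960
z_β = -0.383

Power = Φ(z_β) = Φ(-0.383) ≈ 0.351

Effect size d = 0.23 is small by Cohen's convention (0.2/0.5/0.8).

Threshold: power ≥ 0.80 is conventionally adequate.
Power ≈ 0.35 → the study is underpowered (power < 0.80).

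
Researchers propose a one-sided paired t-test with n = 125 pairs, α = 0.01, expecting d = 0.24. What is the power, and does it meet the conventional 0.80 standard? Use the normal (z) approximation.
Power ≈ 0.64; the study is underpowered (power < 0.80)

Power calculation (paired t-test, normal approximation):
z_β = d · √n - z_α
z_β = 0.24 · √125 - 2.326
z_β = 0.24 · 11.180 - 2.326
z_β = 0.357

Power = Φ(z_β) = Φ(0.357) ≈ 0.639

Effect size d = 0.24 is small by Cohen's convention (0.2/0.5/0.8).

Threshold: power ≥ 0.80 is conventionally adequate.
Power ≈ 0.64 → the study is underpowered (power < 0.80).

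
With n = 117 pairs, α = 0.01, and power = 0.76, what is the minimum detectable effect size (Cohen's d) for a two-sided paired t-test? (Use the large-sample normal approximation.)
d ≈ 0.30

Minimum detectable effect (paired t-test, normal approximation):
d = (z_{α/2} + z_β) / √n
d = (2.576 + 0.706) / √117
d = 3.282 / 10.817
d ≈ 0.30

By Cohen's convention (0.2 small / 0.5 medium / 0.8 large): small effect.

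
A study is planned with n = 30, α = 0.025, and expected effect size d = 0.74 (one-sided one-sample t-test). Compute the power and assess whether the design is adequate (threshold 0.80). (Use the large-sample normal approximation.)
Power ≈ 0.98; the study is adequately powered (power ≥ 0.80)

Power calculation (one-sample t-test, normal approximation):
z_β = d · √n - z_α
z_β = 0.74 · √30 - 1.960
z_β = 0.74 · 5.477 - 1.960
z_β = 2.093

Power = Φ(z_β) = Φ(2.093) ≈ 0.982

Effect size d = 0.74 is medium by Cohen's convention (0.2/0.5/0.8).

Threshold: power ≥ 0.80 is conventionally adequate.
Power ≈ 0.98 → the study is adequately powered (power ≥ 0.80).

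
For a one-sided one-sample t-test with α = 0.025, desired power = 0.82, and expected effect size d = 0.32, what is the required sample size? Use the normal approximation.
n = 81

Sample size formula (one-sample t-test, normal approximation):
n = ((z_α + z_β) / d)²

z_α = 1.960 (for α = 0.025, one-sided)
z_β = 0.915 (for power = 0.82)
d = 0.32

n = ((1.960 + 0.915) / 0.32)²
n = (8.984)²
n ≈ 80.71
Round up to the next whole number: n = 81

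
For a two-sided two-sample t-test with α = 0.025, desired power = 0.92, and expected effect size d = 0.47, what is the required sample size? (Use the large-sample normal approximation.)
n = 121 per group

Sample size formula (two-sample t-test, normal approximation):
n = 2 · ((z_{α/2} + z_β) / d)²

z_{α/2} = 2.241 (for α = 0.025, two-sided)
z_β = 1.405 (for power = 0.92)
d = 0.47

n = 2 · ((2.241 + 1.405) / 0.47)²
n = 2 · (7.757)²
n ≈ 120.34
Round up to the next whole number: n = 121 per group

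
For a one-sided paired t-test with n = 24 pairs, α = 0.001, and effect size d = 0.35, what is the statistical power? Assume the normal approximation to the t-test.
Power ≈ 0.08

Power calculation (paired t-test, normal approximation):
z_β = d · √n - z_α
z_β = 0.35 · √24 - 3.090
z_β = 0.35 · 4.899 - 3.090
z_β = -1.376

Power = Φ(z_β) = Φ(-1.376) ≈ 0.084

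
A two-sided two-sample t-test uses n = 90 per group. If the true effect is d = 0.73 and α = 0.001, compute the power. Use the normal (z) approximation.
Power ≈ 0.95

Power calculation (two-sample t-test, normal approximation):
z_β = d · √(n/2) - z_{α/2}
z_β = 0.73 · √(90/2) - 3.291
z_β = 0.73 · 6.708 - 3.291
z_β = 1.606

Power = Φ(z_β) = Φ(1.606) ≈ 0.946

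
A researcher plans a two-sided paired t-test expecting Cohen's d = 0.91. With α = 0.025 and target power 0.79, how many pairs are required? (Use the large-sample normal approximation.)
n = 12 pairs

Sample size formula (paired t-test, normal approximation):
n = ((z_{α/2} + z_β) / d)²

z_{α/2} = 2.241 (for α = 0.025, two-sided)
z_β = 0.806 (for power = 0.79)
d = 0.91

n = ((2.241 + 0.806) / 0.91)²
n = (3.348)²
n ≈ 11.21
Round up to the next whole number: n = 12 pairs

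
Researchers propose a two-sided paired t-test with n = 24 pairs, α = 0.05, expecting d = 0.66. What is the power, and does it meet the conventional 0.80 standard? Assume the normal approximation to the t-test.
Power ≈ 0.90; the study is adequately powered (power ≥ 0.80)

Power calculation (paired t-test, normal approximation):
z_β = d · √n - z_{α/2}
z_β = 0.66 · √24 - 1.960
z_β = 0.66 · 4.899 - 1.960
z_β = 1.273

Power = Φ(z_β) = Φ(1.273) ≈ 0.899

Effect size d = 0.66 is medium by Cohen's convention (0.2/0.5/0.8).

Threshold: power ≥ 0.80 is conventionally adequate.
Power ≈ 0.90 → the study is adequately powered (power ≥ 0.80).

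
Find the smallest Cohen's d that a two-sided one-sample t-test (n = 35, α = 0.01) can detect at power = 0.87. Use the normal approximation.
d ≈ 0.63

Minimum detectable effect (one-sample t-test, normal approximation):
d = (z_{α/2} + z_β) / √n
d = (2.576 + 1.126) / √35
d = 3.702 / 5.916
d ≈ 0.63

By Cohen's convention (0.2 small / 0.5 medium / 0.8 large): medium effect.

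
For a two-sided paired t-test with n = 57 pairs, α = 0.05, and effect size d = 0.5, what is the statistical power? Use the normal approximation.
Power ≈ 0.97

Power calculation (paired t-test, normal approximation):
z_β = d · √n - z_{α/2}
z_β = 0.5 · √57 - 1.960
z_β = 0.5 · 7.550 - 1.960
z_β = 1.815

Power = Φ(z_β) = Φ(1.815) ≈ 0.965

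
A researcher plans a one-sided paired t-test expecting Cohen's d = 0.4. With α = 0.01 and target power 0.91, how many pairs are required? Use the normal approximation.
n = 85 pairs

Sample size formula (paired t-test, normal approximation):
n = ((z_α + z_β) / d)²

z_α = 2.326 (for α = 0.01, one-sided)
z_β = 1.341 (for power = 0.91)
d = 0.4

n = ((2.326 + 1.341) / 0.4)²
n = (9.168)²
n ≈ 84.05
Round up to the next whole number: n = 85 pairs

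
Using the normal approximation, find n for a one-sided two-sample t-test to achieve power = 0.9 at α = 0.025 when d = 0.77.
n = 36 per group

Sample size formula (two-sample t-test, normal approximation):
n = 2 · ((z_α + z_β) / d)²

z_α = 1.960 (for α = 0.025, one-sided)
z_β = 1.282 (for power = 0.9)
d = 0.77

n = 2 · ((1.960 + 1.282) / 0.77)²
n = 2 · (4.210)²
n ≈ 35.45
Round up to the next whole number: n = 36 per group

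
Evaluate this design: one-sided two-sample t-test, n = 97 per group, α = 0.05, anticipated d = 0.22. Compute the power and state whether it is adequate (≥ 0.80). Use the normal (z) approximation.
Power ≈ 0.46; the study is underpowered (power < 0.80)

Power calculation (two-sample t-test, normal approximation):
z_β = d · √(n/2) - z_α
z_β = 0.22 · √(97/2) - 1.645
z_β = 0.22 · 6.964 - 1.645
z_β = -0.113

Power = Φ(z_β) = Φ(-0.113) ≈ 0.455

Effect size d = 0.22 is small by Cohen's convention (0.2/0.5/0.8).

Threshold: power ≥ 0.80 is conventionally adequate.
Power ≈ 0.46 → the study is underpowered (power < 0.80).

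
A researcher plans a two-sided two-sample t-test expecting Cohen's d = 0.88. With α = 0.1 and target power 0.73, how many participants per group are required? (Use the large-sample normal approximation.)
n = 14 per group

Sample size formula (two-sample t-test, normal approximation):
n = 2 · ((z_{α/2} + z_β) / d)²

z_{α/2} = 1.645 (for α = 0.1, two-sided)
z_β = 0.613 (for power = 0.73)
d = 0.88

n = 2 · ((1.645 + 0.613) / 0.88)²
n = 2 · (2.566)²
n ≈ 13.17
Round up to the next whole number: n = 14 per group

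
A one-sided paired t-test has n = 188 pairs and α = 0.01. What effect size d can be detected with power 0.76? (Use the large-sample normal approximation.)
d ≈ 0.22

Minimum detectable effect (paired t-test, normal approximation):
d = (z_α + z_β) / √n
d = (2.326 + 0.706) / √188
d = 3.033 / 13.711
d ≈ 0.22

By Cohen's convention (0.2 small / 0.5 medium / 0.8 large): small effect.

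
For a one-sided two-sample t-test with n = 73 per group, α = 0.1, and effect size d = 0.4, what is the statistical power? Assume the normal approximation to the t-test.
Power ≈ 0.87

Power calculation (two-sample t-test, normal approximation):
z_β = d · √(n/2) - z_α
z_β = 0.4 · √(73/2) - 1.282
z_β = 0.4 · 6.042 - 1.282
z_β = 1.135

Power = Φ(z_β) = Φ(1.135) ≈ 0.872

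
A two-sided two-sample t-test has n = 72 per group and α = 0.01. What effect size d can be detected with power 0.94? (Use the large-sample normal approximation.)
d ≈ 0.69

Minimum detectable effect (two-sample t-test, normal approximation):
d = (z_{α/2} + z_β) / √(n/2)
d = (2.576 + 1.555) / √(72/2)
d = 4.131 / 6.000
d ≈ 0.69

By Cohen's convention (0.2 small / 0.5 medium / 0.8 large): medium effect.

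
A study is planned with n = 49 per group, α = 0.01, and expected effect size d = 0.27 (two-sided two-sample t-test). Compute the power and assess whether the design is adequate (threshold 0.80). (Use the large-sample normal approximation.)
Power ≈ 0.11; the study is underpowered (power < 0.80)

Power calculation (two-sample t-test, normal approximation):
z_β = d · √(n/2) - z_{α/2}
z_β = 0.27 · √(49/2) - 2.576
z_β = 0.27 · 4.950 - 2.576
z_β = -1.239

Power = Φ(z_β) = Φ(-1.239) ≈ 0.108

Effect size d = 0.27 is small by Cohen's convention (0.2/0.5/0.8).

Threshold: power ≥ 0.80 is conventionally adequate.
Power ≈ 0.11 → the study is underpowered (power < 0.80).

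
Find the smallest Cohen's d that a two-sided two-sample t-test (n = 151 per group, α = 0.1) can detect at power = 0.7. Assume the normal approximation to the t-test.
d ≈ 0.25

Minimum detectable effect (two-sample t-test, normal approximation):
d = (z_{α/2} + z_β) / √(n/2)
d = (1.645 + 0.524) / √(151/2)
d = 2.169 / 8.689
d ≈ 0.25

By Cohen's convention (0.2 small / 0.5 medium / 0.8 large): small effect.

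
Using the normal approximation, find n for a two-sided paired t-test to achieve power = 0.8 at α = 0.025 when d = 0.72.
n = 19 pairs

Sample size formula (paired t-test, normal approximation):
n = ((z_{α/2} + z_β) / d)²

z_{α/2} = 2.241 (for α = 0.025, two-sided)
z_β = 0.842 (for power = 0.8)
d = 0.72

n = ((2.241 + 0.842) / 0.72)²
n = (4.282)²
n ≈ 18.34
Round up to the next whole number: n = 19 pairs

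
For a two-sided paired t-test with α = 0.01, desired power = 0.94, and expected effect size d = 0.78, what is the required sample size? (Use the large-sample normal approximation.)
n = 29 pairs

Sample size formula (paired t-test, normal approximation):
n = ((z_{α/2} + z_β) / d)²

z_{α/2} = 2.576 (for α = 0.01, two-sided)
z_β = 1.555 (for power = 0.94)
d = 0.78

n = ((2.576 + 1.555) / 0.78)²
n = (5.296)²
n ≈ 28.05
Round up to the next whole number: n = 29 pairs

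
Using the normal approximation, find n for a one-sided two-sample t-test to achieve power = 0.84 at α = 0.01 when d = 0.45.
n = 109 per group

Sample size formula (two-sample t-test, normal approximation):
n = 2 · ((z_α + z_β) / d)²

z_α = 2.326 (for α = 0.01, one-sided)
z_β = 0.994 (for power = 0.84)
d = 0.45

n = 2 · ((2.326 + 0.994) / 0.45)²
n = 2 · (7.378)²
n ≈ 108.87
Round up to the next whole number: n = 109 per group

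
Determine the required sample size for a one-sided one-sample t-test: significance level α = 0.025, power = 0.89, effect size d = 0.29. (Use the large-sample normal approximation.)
n = 121

Sample size formula (one-sample t-test, normal approximation):
n = ((z_α + z_β) / d)²

z_α = 1.960 (for α = 0.025, one-sided)
z_β = 1.227 (for power = 0.89)
d = 0.29

n = ((1.960 + 1.227) / 0.29)²
n = (10.990)²
n ≈ 120.78
Round up to the next whole number: n = 121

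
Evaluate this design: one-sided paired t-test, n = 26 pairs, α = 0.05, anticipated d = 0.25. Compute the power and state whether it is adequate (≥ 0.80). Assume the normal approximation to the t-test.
Power ≈ 0.36; the study is underpowered (power < 0.80)

Power calculation (paired t-test, normal approximation):
z_β = d · √n - z_α
z_β = 0.25 · √26 - 1.645
z_β = 0.25 · 5.099 - 1.645
z_β = -0.370

Power = Φ(z_β) = Φ(-0.370) ≈ 0.356

Effect size d = 0.25 is small by Cohen's convention (0.2/0.5/0.8).

Threshold: power ≥ 0.80 is conventionally adequate.
Power ≈ 0.36 → the study is underpowered (power < 0.80).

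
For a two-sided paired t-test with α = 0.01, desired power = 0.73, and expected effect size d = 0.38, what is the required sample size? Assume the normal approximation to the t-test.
n = 71 pairs

Sample size formula (paired t-test, normal approximation):
n = ((z_{α/2} + z_β) / d)²

z_{α/2} = 2.576 (for α = 0.01, two-sided)
z_β = 0.613 (for power = 0.73)
d = 0.38

n = ((2.576 + 0.613) / 0.38)²
n = (8.392)²
n ≈ 70.43
Round up to the next whole number: n = 71 pairs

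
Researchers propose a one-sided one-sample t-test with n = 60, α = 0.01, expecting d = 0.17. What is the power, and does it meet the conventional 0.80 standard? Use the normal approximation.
Power ≈ 0.16; the study is underpowered (power < 0.80)

Power calculation (one-sample t-test, normal approximation):
z_β = d · √n - z_α
z_β = 0.17 · √60 - 2.326
z_β = 0.17 · 7.746 - 2.326
z_β = -1.010

Power = Φ(z_β) = Φ(-1.010) ≈ 0.156

Effect size d = 0.17 is very small by Cohen's convention (0.2/0.5/0.8).

Threshold: power ≥ 0.80 is conventionally adequate.
Power ≈ 0.16 → the study is underpowered (power < 0.80).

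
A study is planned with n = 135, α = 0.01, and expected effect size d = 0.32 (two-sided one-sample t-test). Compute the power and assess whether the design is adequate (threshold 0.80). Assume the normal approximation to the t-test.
Power ≈ 0.87; the study is adequately powered (power ≥ 0.80)

Power calculation (one-sample t-test, normal approximation):
z_β = d · √n - z_{α/2}
z_β = 0.32 · √135 - 2.576
z_β = 0.32 · 11.619 - 2.576
z_β = 1.142

Power = Φ(z_β) = Φ(1.142) ≈ 0.873

Effect size d = 0.32 is small by Cohen's convention (0.2/0.5/0.8).

Threshold: power ≥ 0.80 is conventionally adequate.
Power ≈ 0.87 → the study is adequately powered (power ≥ 0.80).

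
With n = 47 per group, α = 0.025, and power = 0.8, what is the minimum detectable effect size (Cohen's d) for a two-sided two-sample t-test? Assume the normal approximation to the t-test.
d ≈ 0.64

Minimum detectable effect (two-sample t-test, normal approximation):
d = (z_{α/2} + z_β) / √(n/2)
d = (2.241 + 0.842) / √(47/2)
d = 3.083 / 4.848
d ≈ 0.64

By Cohen's convention (0.2 small / 0.5 medium / 0.8 large): medium effect.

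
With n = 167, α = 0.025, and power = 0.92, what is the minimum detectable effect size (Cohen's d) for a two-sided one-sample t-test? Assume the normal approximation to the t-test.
d ≈ 0.28

Minimum detectable effect (one-sample t-test, normal approximation):
d = (z_{α/2} + z_β) / √n
d = (2.241 + 1.405) / √167
d = 3.646 / 12.923
d ≈ 0.28

By Cohen's convention (0.2 small / 0.5 medium / 0.8 large): small effect.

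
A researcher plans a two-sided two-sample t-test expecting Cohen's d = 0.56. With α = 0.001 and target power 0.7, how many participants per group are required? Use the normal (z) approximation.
n = 93 per group

Sample size formula (two-sample t-test, normal approximation):
n = 2 · ((z_{α/2} + z_β) / d)²

z_{α/2} = 3.291 (for α = 0.001, two-sided)
z_β = 0.524 (for power = 0.7)
d = 0.56

n = 2 · ((3.291 + 0.524) / 0.56)²
n = 2 · (6.813)²
n ≈ 92.83
Round up to the next whole number: n = 93 per group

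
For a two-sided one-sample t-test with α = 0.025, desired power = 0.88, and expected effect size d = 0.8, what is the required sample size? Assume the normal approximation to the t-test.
n = 19

Sample size formula (one-sample t-test, normal approximation):
n = ((z_{α/2} + z_β) / d)²

z_{α/2} = 2.241 (for α = 0.025, two-sided)
z_β = 1.175 (for power = 0.88)
d = 0.8

n = ((2.241 + 1.175) / 0.8)²
n = (4.270)²
n ≈ 18.23
Round up to the next whole number: n = 19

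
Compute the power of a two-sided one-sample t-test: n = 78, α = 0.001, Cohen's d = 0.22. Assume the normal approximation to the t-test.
Power ≈ 0.09

Power calculation (one-sample t-test, normal approximation):
z_β = d · √n - z_{α/2}
z_β = 0.22 · √78 - 3.291
z_β = 0.22 · 8.832 - 3.291
z_β = -1.348

Power = Φ(z_β) = Φ(-1.348) ≈ 0.089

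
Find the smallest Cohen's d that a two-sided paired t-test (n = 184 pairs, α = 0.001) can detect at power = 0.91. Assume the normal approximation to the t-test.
d ≈ 0.34

Minimum detectable effect (paired t-test, normal approximation):
d = (z_{α/2} + z_β) / √n
d = (3.291 + 1.341) / √184
d = 4.631 / 13.565
d ≈ 0.34

By Cohen's convention (0.2 small / 0.5 medium / 0.8 large): small effect.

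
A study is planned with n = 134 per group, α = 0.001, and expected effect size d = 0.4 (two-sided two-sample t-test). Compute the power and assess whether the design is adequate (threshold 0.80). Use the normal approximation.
Power ≈ 0.49; the study is underpowered (power < 0.80)

Power calculation (two-sample t-test, normal approximation):
z_β = d · √(n/2) - z_{α/2}
z_β = 0.4 · √(134/2) - 3.291
z_β = 0.4 · 8.185 - 3.291
z_β = -0.016

Power = Φ(z_β) = Φ(-0.016) ≈ 0.493

Effect size d = 0.4 is small by Cohen's convention (0.2/0.5/0.8).

Threshold: power ≥ 0.80 is conventionally adequate.
Power ≈ 0.49 → the study is underpowered (power < 0.80).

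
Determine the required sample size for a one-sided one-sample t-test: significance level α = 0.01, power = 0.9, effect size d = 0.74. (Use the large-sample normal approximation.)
n = 24

Sample size formula (one-sample t-test, normal approximation):
n = ((z_α + z_β) / d)²

z_α = 2.326 (for α = 0.01, one-sided)
z_β = 1.282 (for power = 0.9)
d = 0.74

n = ((2.326 + 1.282) / 0.74)²
n = (4.876)²
n ≈ 23.78
Round up to the next whole number: n = 24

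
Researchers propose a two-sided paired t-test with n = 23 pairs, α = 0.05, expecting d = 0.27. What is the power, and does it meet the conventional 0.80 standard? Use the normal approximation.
Power ≈ 0.25; the study is underpowered (power < 0.80)

Power calculation (paired t-test, normal approximation):
z_β = d · √n - z_{α/2}
z_β = 0.27 · √23 - 1.960
z_β = 0.27 · 4.796 - 1.960
z_β = -0.665

Power = Φ(z_β) = Φ(-0.665) ≈ 0.253

Effect size d = 0.27 is small by Cohen's convention (0.2/0.5/0.8).

Threshold: power ≥ 0.80 is conventionally adequate.
Power ≈ 0.25 → the study is underpowered (power < 0.80).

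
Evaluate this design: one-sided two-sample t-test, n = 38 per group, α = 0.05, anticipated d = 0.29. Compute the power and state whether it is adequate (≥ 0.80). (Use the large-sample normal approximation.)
Power ≈ 0.35; the study is underpowered (power < 0.80)

Power calculation (two-sample t-test, normal approximation):
z_β = d · √(n/2) - z_α
z_β = 0.29 · √(38/2) - 1.645
z_β = 0.29 · 4.359 - 1.645
z_β = -0.381

Power = Φ(z_β) = Φ(-0.381) ≈ 0.352

Effect size d = 0.29 is small by Cohen's convention (0.2/0.5/0.8).

Threshold: power ≥ 0.80 is conventionally adequate.
Power ≈ 0.35 → the study is underpowered (power < 0.80).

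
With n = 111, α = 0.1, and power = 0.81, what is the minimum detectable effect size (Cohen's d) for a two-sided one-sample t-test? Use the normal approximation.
d ≈ 0.24

Minimum detectable effect (one-sample t-test, normal approximation):
d = (z_{α/2} + z_β) / √n
d = (1.645 + 0.878) / √111
d = 2.523 / 10.536
d ≈ 0.24

By Cohen's convention (0.2 small / 0.5 medium / 0.8 large): small effect.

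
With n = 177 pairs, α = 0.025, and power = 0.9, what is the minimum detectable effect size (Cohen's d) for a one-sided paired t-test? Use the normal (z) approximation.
d ≈ 0.24

Minimum detectable effect (paired t-test, normal approximation):
d = (z_α + z_β) / √n
d = (1.960 + 1.282) / √177
d = 3.242 / 13.304
d ≈ 0.24

By Cohen's convention (0.2 small / 0.5 medium / 0.8 large): small effect.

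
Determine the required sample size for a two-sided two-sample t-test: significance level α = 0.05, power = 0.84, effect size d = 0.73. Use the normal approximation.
n = 33 per group

Sample size formula (two-sample t-test, normal approximation):
n = 2 · ((z_{α/2} + z_β) / d)²

z_{α/2} = 1.960 (for α = 0.05, two-sided)
z_β = 0.994 (for power = 0.84)
d = 0.73

n = 2 · ((1.960 + 0.994) / 0.73)²
n = 2 · (4.047)²
n ≈ 32.76
Round up to the next whole number: n = 33 per group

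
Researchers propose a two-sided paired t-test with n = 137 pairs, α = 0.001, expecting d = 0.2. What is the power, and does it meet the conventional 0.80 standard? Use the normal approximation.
Power ≈ 0.17; the study is underpowered (power < 0.80)

Power calculation (paired t-test, normal approximation):
z_β = d · √n - z_{α/2}
z_β = 0.2 · √137 - 3.291
z_β = 0.2 · 11.705 - 3.291
z_β = -0.950

Power = Φ(z_β) = Φ(-0.950) ≈ 0.171

Effect size d = 0.2 is small by Cohen's convention (0.2/0.5/0.8).

Threshold: power ≥ 0.80 is conventionally adequate.
Power ≈ 0.17 → the study is underpowered (power < 0.80).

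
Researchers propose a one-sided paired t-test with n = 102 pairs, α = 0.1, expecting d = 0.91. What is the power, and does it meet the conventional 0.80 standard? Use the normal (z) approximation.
Power ≈ 1.00; the study is adequately powered (power ≥ 0.80)

Power calculation (paired t-test, normal approximation):
z_β = d · √n - z_α
z_β = 0.91 · √102 - 1.282
z_β = 0.91 · 10.100 - 1.282
z_β = 7.909

Power = Φ(z_β) = Φ(7.909) ≈ 1.000

Effect size d = 0.91 is large by Cohen's convention (0.2/0.5/0.8).

Threshold: power ≥ 0.80 is conventionally adequate.
Power ≈ 1.00 → the study is adequately powered (power ≥ 0.80).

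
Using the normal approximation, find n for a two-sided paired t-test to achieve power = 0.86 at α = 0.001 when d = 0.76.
n = 34 pairs

Sample size formula (paired t-test, normal approximation):
n = ((z_{α/2} + z_β) / d)²

z_{α/2} = 3.291 (for α = 0.001, two-sided)
z_β = 1.080 (for power = 0.86)
d = 0.76

n = ((3.291 + 1.080) / 0.76)²
n = (5.751)²
n ≈ 33.07
Round up to the next whole number: n = 34 pairs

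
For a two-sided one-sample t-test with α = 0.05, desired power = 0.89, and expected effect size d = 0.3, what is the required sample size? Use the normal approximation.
n = 113

Sample size formula (one-sample t-test, normal approximation):
n = ((z_{α/2} + z_β) / d)²

z_{α/2} = 1.960 (for α = 0.05, two-sided)
z_β = 1.227 (for power = 0.89)
d = 0.3

n = ((1.960 + 1.227) / 0.3)²
n = (10.623)²
n ≈ 112.85
Round up to the next whole number: n = 113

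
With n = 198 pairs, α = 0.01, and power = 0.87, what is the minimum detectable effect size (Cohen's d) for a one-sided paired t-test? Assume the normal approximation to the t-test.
d ≈ 0.25

Minimum detectable effect (paired t-test, normal approximation):
d = (z_α + z_β) / √n
d = (2.326 + 1.126) / √198
d = 3.453 / 14.071
d ≈ 0.25

By Cohen's convention (0.2 small / 0.5 medium / 0.8 large): small effect.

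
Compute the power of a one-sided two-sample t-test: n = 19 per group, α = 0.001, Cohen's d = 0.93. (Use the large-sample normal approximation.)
Power ≈ 0.41

Power calculation (two-sample t-test, normal approximation):
z_β = d · √(n/2) - z_α
z_β = 0.93 · √(19/2) - 3.090
z_β = 0.93 · 3.082 - 3.090
z_β = -0.224

Power = Φ(z_β) = Φ(-0.224) ≈ 0.411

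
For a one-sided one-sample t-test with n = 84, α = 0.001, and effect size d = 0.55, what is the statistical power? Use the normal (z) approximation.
Power ≈ 0.97

Power calculation (one-sample t-test, normal approximation):
z_β = d · √n - z_α
z_β = 0.55 · √84 - 3.090
z_β = 0.55 · 9.165 - 3.090
z_β = 1.951

Power = Φ(z_β) = Φ(1.951) ≈ 0.974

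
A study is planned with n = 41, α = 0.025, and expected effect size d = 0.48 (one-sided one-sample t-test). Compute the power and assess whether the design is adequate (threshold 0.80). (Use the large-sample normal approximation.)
Power ≈ 0.87; the study is adequately powered (power ≥ 0.80)

Power calculation (one-sample t-test, normal approximation):
z_β = d · √n - z_α
z_β = 0.48 · √41 - 1.960
z_β = 0.48 · 6.403 - 1.960
z_β = 1.114

Power = Φ(z_β) = Φ(1.114) ≈ 0.867

Effect size d = 0.48 is small by Cohen's convention (0.2/0.5/0.8).

Threshold: power ≥ 0.80 is conventionally adequate.
Power ≈ 0.87 → the study is adequately powered (power ≥ 0.80).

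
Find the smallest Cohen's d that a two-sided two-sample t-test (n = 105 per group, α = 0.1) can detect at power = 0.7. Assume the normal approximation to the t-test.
d ≈ 0.30

Minimum detectable effect (two-sample t-test, normal approximation):
d = (z_{α/2} + z_β) / √(n/2)
d = (1.645 + 0.524) / √(105/2)
d = 2.169 / 7.246
d ≈ 0.30

By Cohen's convention (0.2 small / 0.5 medium / 0.8 large): small effect.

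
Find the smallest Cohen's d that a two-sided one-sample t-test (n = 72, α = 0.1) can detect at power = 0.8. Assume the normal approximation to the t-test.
d ≈ 0.29

Minimum detectable effect (one-sample t-test, normal approximation):
d = (z_{α/2} + z_β) / √n
d = (1.645 + 0.842) / √72
d = 2.486 / 8.485
d ≈ 0.29

By Cohen's convention (0.2 small / 0.5 medium / 0.8 large): small effect.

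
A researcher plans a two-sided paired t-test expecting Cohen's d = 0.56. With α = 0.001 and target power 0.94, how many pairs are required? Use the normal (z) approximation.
n = 75 pairs

Sample size formula (paired t-test, normal approximation):
n = ((z_{α/2} + z_β) / d)²

z_{α/2} = 3.291 (for α = 0.001, two-sided)
z_β = 1.555 (for power = 0.94)
d = 0.56

n = ((3.291 + 1.555) / 0.56)²
n = (8.654)²
n ≈ 74.89
Round up to the next whole number: n = 75 pairs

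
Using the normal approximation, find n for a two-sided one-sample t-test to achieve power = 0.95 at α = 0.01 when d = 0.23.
n = 337

Sample size formula (one-sample t-test, normal approximation):
n = ((z_{α/2} + z_β) / d)²

z_{α/2} = 2.576 (for α = 0.01, two-sided)
z_β = 1.645 (for power = 0.95)
d = 0.23

n = ((2.576 + 1.645) / 0.23)²
n = (18.352)²
n ≈ 336.80
Round up to the next whole number: n = 337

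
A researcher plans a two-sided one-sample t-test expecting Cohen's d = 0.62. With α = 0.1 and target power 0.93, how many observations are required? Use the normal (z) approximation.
n = 26

Sample size formula (one-sample t-test, normal approximation):
n = ((z_{α/2} + z_β) / d)²

z_{α/2} = 1.645 (for α = 0.1, two-sided)
z_β = 1.476 (for power = 0.93)
d = 0.62

n = ((1.645 + 1.476) / 0.62)²
n = (5.034)²
n ≈ 25.34
Round up to the next whole number: n = 26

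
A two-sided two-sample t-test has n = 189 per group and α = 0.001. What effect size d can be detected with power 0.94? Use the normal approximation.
d ≈ 0.50

Minimum detectable effect (two-sample t-test, normal approximation):
d = (z_{α/2} + z_β) / √(n/2)
d = (3.291 + 1.555) / √(189/2)
d = 4.845 / 9.721
d ≈ 0.50

By Cohen's convention (0.2 small / 0.5 medium / 0.8 large): medium effect.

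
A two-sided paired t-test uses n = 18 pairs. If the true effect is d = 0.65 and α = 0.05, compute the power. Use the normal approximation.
Power ≈ 0.79

Power calculation (paired t-test, normal approximation):
z_β = d · √n - z_{α/2}
z_β = 0.65 · √18 - 1.960
z_β = 0.65 · 4.243 - 1.960
z_β = 0.798

Power = Φ(z_β) = Φ(0.798) ≈ 0.787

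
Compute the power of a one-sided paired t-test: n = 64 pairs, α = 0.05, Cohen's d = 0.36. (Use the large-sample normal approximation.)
Power ≈ 0.89

Power calculation (paired t-test, normal approximation):
z_β = d · √n - z_α
z_β = 0.36 · √64 - 1.645
z_β = 0.36 · 8.000 - 1.645
z_β = 1.235

Power = Φ(z_β) = Φ(1.235) ≈ 0.892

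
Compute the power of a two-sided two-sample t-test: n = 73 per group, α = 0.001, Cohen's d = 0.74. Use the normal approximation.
Power ≈ 0.88

Power calculation (two-sample t-test, normal approximation):
z_β = d · √(n/2) - z_{α/2}
z_β = 0.74 · √(73/2) - 3.291
z_β = 0.74 · 6.042 - 3.291
z_β = 1.180

Power = Φ(z_β) = Φ(1.180) ≈ 0.881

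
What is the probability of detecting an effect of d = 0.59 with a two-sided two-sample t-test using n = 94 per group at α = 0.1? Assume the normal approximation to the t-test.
Power ≈ 0.99

Power calculation (two-sample t-test, normal approximation):
z_β = d · √(n/2) - z_{α/2}
z_β = 0.59 · √(94/2) - 1.645
z_β = 0.59 · 6.856 - 1.645
z_β = 2.400

Power = Φ(z_β) = Φ(2.400) ≈ 0.992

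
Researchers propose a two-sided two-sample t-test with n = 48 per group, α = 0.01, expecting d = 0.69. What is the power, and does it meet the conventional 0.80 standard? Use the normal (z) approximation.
Power ≈ 0.79; the study is underpowered (power < 0.80)

Power calculation (two-sample t-test, normal approximation):
z_β = d · √(n/2) - z_{α/2}
z_β = 0.69 · √(48/2) - 2.576
z_β = 0.69 · 4.899 - 2.576
z_β = 0.804

Power = Φ(z_β) = Φ(0.804) ≈ 0.789

Effect size d = 0.69 is medium by Cohen's convention (0.2/0.5/0.8).

Threshold: power ≥ 0.80 is conventionally adequate.
Power ≈ 0.79 → the study is underpowered (power < 0.80).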